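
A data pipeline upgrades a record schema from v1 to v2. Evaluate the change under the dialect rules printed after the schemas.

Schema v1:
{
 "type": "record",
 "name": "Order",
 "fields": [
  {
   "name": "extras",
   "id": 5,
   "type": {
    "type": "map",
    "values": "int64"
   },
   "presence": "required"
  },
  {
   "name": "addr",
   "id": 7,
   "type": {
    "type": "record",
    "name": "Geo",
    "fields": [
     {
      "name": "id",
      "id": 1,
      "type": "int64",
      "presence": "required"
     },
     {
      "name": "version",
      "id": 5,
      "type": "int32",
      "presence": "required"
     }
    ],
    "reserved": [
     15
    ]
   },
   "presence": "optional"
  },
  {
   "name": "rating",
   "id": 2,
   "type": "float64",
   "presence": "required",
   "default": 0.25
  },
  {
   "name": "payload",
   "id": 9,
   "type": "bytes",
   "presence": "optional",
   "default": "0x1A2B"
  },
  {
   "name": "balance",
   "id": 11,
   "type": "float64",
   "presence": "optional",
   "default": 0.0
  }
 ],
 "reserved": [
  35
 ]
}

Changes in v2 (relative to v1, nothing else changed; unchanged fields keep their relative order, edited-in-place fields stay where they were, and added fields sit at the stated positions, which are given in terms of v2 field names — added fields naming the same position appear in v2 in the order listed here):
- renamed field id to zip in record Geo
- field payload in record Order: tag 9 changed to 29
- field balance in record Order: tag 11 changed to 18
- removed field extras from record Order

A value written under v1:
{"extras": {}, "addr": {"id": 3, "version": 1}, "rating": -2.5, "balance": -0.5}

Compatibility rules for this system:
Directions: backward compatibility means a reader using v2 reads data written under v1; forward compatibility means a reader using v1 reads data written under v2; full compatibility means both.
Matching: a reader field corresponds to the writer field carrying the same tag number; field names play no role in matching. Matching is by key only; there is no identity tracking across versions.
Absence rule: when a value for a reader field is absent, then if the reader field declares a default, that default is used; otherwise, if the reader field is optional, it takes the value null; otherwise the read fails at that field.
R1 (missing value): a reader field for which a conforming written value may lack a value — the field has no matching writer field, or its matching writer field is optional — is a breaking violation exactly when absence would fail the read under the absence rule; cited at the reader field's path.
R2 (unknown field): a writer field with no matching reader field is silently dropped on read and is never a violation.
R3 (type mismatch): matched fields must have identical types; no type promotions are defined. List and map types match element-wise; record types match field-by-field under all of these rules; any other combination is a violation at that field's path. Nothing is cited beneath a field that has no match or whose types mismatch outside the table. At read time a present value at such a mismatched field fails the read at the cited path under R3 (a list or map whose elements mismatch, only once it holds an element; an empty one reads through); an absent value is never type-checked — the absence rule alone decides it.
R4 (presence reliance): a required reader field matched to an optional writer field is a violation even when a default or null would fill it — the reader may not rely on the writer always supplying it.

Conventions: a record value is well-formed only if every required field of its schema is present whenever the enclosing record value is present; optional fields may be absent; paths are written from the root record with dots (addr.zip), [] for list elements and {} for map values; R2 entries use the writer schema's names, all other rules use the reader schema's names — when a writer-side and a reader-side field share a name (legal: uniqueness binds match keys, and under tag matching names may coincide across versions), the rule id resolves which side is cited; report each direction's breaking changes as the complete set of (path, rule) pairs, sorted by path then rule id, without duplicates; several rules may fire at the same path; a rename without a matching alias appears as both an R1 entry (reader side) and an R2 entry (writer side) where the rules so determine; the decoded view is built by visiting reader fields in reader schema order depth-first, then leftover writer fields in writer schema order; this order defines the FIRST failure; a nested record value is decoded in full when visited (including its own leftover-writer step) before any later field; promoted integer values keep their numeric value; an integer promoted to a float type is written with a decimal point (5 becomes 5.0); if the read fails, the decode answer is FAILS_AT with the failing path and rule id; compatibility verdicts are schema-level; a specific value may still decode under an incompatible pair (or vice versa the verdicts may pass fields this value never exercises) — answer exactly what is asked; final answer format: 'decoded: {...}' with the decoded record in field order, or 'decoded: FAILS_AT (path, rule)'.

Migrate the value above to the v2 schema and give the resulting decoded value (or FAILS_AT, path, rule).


each type pair in Order: writer, then reader
decode walk for Order under reader schema v2:
  addr.zip := 3 (from writer id)
  addr.version := 1
  rating := -2.5
  payload := 0x1A2B (no value, default fills)
  balance := 0.0 (no value, default fills)
  writer extras: unmatched, discarded
  writer balance: unmatched, discarded
  => decoded: {"addr": {"zip": 3, "version": 1}, "rating": -2.5, "payload": 0x1A2B, "balance": 0.0}
diffs on Order not affecting the asked answer:
  field payload in record Order: tag 9 changed to 29 -> no rule fires on it and the decoded Order view is identical with or without it

decoded: {"addr": {"zip": 3, "version": 1}, "rating": -2.5, "payload": 0x1A2B, "balance": 0.0}


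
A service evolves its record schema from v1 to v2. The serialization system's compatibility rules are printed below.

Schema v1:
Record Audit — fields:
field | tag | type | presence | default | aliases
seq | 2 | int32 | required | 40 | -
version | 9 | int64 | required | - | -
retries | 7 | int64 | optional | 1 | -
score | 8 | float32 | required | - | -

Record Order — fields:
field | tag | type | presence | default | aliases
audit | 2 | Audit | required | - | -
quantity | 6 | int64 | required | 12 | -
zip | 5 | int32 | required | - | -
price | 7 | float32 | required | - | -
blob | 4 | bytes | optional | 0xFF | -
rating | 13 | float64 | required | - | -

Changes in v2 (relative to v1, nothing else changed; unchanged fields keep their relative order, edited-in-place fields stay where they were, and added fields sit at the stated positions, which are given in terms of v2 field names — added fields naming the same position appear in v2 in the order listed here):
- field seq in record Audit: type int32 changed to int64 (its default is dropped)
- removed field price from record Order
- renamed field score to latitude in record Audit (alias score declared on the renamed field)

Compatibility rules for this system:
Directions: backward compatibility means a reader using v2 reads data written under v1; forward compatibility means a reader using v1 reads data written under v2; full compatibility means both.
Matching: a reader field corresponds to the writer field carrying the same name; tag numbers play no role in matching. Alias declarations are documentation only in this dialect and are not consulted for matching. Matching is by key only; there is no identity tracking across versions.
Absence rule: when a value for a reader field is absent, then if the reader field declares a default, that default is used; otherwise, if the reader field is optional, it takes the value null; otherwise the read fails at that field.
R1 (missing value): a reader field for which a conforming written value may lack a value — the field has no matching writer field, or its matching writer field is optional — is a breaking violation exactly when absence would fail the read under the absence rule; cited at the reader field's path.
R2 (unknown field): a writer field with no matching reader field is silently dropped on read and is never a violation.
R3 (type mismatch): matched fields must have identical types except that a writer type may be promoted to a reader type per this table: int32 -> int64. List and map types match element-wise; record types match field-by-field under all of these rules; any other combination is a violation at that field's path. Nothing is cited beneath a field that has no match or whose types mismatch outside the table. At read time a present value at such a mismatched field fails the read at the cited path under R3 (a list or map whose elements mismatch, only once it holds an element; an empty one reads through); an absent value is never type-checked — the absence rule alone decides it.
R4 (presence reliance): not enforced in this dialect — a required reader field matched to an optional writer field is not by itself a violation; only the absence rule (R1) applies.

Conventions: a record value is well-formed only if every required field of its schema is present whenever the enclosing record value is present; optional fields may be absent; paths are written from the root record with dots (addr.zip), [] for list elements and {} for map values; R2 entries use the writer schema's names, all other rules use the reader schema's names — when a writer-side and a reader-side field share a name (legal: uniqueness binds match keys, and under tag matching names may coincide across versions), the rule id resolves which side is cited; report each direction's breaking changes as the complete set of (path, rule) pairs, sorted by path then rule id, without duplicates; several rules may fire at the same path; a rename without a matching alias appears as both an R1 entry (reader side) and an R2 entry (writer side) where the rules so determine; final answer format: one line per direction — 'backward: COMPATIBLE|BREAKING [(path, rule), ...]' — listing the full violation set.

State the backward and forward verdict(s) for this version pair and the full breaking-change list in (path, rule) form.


backward: BREAKING [(audit.latitude, R1)]; forward: BREAKING [(audit.score, R1), (audit.seq, R3), (price, R1)]

arrows below run writer -> reader for Order
checking backward for Order: reader v2 against writer v1:
  writer required, Audit -> Audit: reader audit maps from writer audit
  writer required, int64 -> int64: reader quantity maps from writer quantity
  writer required, int32 -> int32: reader zip maps from writer zip
  writer optional, bytes -> bytes: reader blob maps from writer blob
  writer required, float64 -> float64: reader rating maps from writer rating
  writer price: unknown to reader
  writer required, int32 -> int64: reader audit.seq maps from writer audit.seq
  writer required, int64 -> int64: reader audit.version maps from writer audit.version
  writer optional, int64 -> int64: reader audit.retries maps from writer audit.retries
  no writer field matches reader audit.latitude
  writer audit.score: unknown to reader
  R1 fires at audit.latitude
  => backward: BREAKING (1)
checking forward for Order: reader v1 against writer v2:
  writer required, Audit -> Audit: reader audit maps from writer audit
  writer required, int64 -> int64: reader quantity maps from writer quantity
  writer required, int32 -> int32: reader zip maps from writer zip
  no writer field matches reader price
  writer optional, bytes -> bytes: reader blob maps from writer blob
  writer required, float64 -> float64: reader rating maps from writer rating
  writer required, int64 -> int32: reader audit.seq maps from writer audit.seq
  writer required, int64 -> int64: reader audit.version maps from writer audit.version
  writer optional, int64 -> int64: reader audit.retries maps from writer audit.retries
  no writer field matches reader audit.score
  writer audit.latitude: unknown to reader
  R1 fires at audit.score
  R3 fires at audit.seq
  R1 fires at price
  => forward: BREAKING (3)


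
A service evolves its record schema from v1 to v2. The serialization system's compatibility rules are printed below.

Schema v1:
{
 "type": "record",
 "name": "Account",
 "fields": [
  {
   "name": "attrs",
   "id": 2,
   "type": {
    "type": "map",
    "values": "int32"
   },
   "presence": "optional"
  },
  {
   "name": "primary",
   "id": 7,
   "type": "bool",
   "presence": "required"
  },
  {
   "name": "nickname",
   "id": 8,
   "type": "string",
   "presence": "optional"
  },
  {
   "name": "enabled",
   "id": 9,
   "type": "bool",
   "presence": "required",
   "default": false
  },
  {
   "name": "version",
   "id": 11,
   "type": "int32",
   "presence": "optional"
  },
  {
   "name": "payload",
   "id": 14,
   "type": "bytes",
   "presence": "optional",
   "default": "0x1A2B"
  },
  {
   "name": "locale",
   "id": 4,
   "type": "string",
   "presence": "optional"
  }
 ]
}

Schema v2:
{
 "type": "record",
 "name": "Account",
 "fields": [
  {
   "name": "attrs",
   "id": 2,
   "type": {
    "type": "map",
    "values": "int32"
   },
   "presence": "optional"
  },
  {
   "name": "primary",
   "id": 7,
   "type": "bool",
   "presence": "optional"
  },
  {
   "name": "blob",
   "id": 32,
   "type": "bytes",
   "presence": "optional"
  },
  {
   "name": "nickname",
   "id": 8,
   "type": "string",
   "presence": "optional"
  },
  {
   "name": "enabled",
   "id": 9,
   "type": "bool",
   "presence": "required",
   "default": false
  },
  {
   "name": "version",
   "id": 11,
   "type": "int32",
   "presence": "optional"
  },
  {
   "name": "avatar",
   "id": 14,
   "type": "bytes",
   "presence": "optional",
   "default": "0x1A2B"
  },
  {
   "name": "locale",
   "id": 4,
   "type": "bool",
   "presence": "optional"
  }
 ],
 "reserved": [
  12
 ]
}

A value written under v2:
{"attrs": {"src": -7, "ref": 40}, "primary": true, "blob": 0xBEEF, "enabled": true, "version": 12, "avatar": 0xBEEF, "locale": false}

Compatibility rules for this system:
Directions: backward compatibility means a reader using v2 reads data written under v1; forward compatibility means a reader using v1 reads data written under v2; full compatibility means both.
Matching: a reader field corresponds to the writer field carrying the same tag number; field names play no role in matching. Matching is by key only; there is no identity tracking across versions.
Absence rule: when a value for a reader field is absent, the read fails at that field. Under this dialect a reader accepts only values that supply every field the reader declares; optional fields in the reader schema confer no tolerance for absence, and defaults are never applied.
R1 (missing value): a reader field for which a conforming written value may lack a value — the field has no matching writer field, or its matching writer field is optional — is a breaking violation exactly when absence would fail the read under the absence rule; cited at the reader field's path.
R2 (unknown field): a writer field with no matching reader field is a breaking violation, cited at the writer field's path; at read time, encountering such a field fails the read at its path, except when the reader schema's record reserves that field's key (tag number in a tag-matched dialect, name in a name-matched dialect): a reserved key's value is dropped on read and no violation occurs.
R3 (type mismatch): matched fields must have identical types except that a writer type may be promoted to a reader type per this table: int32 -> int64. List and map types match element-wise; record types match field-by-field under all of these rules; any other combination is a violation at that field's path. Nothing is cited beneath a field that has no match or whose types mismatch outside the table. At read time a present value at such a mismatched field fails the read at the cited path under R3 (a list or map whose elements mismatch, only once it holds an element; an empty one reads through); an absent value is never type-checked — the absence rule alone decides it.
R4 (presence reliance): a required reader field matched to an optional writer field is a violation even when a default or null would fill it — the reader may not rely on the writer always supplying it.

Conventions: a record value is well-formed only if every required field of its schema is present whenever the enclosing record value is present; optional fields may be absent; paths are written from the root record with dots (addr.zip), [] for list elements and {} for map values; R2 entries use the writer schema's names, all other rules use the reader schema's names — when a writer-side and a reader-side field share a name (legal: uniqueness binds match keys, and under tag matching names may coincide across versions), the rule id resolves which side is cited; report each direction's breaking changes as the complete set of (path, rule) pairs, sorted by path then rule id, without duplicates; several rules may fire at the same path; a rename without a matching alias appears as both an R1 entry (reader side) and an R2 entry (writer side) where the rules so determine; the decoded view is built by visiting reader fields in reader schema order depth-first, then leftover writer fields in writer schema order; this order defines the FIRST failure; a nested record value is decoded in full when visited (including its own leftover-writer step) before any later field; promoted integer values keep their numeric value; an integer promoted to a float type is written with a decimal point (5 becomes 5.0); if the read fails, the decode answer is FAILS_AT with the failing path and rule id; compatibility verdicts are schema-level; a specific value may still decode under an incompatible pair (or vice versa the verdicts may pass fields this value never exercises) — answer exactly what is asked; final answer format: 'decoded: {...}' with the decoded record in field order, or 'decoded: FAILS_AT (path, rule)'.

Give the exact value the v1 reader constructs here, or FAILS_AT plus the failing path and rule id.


decoded: FAILS_AT (nickname, R1)

arrows below run writer -> reader for Account
decode walk for Account under reader schema v1:
  attrs := {"src": -7, "ref": 40}
  primary := true
  read fails at nickname under R1 (no fill)
  => FAILS_AT (nickname, R1)
remaining Account differences; none change what is asked:
  added field blob to record Account: optional bytes, tag 32 (in v2 it sits immediately before nickname) -> affects the rule determinations only; this particular Account value decodes identically
  renamed field payload to avatar in record Account -> affects the rule determinations only; this particular Account value decodes identically
  field primary in record Account: required changed to optional -> affects the rule determinations only; this particular Account value decodes identically
  field locale in record Account: type string changed to bool -> affects the rule determinations only; this particular Account value decodes identically


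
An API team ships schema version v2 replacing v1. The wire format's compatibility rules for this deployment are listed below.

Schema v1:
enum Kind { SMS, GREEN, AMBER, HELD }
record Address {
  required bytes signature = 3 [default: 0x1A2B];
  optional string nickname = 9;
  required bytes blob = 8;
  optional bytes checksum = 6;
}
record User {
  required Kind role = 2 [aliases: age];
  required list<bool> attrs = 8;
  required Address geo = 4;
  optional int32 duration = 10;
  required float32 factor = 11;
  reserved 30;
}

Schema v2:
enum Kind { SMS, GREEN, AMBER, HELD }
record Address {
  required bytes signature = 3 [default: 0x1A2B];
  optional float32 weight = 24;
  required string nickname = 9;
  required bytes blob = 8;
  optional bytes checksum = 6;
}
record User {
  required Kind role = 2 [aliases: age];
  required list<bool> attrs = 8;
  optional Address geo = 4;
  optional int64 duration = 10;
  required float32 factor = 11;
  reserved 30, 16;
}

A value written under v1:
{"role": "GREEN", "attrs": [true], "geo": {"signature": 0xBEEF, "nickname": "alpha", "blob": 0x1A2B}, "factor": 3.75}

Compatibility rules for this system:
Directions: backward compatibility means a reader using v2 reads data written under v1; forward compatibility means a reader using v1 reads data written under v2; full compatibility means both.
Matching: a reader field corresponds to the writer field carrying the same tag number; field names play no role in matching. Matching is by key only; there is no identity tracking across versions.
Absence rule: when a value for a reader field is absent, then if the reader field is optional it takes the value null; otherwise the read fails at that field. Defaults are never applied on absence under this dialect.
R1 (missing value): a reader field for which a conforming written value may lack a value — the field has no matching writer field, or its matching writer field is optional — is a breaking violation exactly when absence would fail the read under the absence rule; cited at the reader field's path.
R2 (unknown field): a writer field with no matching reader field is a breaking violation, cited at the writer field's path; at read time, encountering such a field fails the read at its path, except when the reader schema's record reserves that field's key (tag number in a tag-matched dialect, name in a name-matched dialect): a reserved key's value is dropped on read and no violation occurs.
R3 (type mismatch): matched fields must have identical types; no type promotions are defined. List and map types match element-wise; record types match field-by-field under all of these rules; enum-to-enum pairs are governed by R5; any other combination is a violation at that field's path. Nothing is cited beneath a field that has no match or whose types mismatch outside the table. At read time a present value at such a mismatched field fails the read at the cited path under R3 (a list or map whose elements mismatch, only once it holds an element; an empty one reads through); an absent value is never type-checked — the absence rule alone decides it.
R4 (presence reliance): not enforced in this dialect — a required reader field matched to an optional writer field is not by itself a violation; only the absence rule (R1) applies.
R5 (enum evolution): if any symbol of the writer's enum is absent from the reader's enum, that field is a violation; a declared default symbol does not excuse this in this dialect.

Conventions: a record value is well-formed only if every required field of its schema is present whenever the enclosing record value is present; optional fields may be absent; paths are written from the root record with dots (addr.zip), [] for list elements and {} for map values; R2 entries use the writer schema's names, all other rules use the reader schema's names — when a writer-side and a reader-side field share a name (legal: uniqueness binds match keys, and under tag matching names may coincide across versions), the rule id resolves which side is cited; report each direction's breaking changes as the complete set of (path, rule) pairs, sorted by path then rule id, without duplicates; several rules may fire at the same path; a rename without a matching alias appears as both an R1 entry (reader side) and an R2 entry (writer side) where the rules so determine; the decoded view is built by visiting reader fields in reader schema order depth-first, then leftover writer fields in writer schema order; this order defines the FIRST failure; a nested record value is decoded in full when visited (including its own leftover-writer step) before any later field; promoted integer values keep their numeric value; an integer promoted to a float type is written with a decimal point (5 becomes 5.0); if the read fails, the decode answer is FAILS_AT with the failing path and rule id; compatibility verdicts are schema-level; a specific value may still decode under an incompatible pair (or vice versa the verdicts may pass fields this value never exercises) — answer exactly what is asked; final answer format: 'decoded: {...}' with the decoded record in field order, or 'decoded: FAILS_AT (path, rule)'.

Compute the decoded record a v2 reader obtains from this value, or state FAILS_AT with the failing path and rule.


decoded: {"role": "GREEN", "attrs": [true], "geo": {"signature": 0xBEEF, "weight": null, "nickname": "alpha", "blob": 0x1A2B, "checksum": null}, "duration": null, "factor": 3.75}

each type pair in User: writer, then reader
decode (reader v2):
  role := "GREEN"
  attrs := [true]
  geo.signature := 0xBEEF
  geo.weight := null (absent, optional -> null)
  geo.nickname := "alpha"
  geo.blob := 0x1A2B
  geo.checksum := null (absent, optional -> null)
  duration := null (absent, optional -> null)
  factor := 3.75
  => decoded: {"role": "GREEN", "attrs": [true], "geo": {"signature": 0xBEEF, "weight": null, "nickname": "alpha", "blob": 0x1A2B, "checksum": null}, "duration": null, "factor": 3.75}
diffs on User not affecting the asked answer:
  field nickname in record Address: optional changed to required -> affects the rule determinations only; this particular User value decodes identically
  field duration in record User: type int32 changed to int64 -> affects the rule determinations only; this particular User value decodes identically
  field geo in record User: required changed to optional -> affects the rule determinations only; this particular User value decodes identically


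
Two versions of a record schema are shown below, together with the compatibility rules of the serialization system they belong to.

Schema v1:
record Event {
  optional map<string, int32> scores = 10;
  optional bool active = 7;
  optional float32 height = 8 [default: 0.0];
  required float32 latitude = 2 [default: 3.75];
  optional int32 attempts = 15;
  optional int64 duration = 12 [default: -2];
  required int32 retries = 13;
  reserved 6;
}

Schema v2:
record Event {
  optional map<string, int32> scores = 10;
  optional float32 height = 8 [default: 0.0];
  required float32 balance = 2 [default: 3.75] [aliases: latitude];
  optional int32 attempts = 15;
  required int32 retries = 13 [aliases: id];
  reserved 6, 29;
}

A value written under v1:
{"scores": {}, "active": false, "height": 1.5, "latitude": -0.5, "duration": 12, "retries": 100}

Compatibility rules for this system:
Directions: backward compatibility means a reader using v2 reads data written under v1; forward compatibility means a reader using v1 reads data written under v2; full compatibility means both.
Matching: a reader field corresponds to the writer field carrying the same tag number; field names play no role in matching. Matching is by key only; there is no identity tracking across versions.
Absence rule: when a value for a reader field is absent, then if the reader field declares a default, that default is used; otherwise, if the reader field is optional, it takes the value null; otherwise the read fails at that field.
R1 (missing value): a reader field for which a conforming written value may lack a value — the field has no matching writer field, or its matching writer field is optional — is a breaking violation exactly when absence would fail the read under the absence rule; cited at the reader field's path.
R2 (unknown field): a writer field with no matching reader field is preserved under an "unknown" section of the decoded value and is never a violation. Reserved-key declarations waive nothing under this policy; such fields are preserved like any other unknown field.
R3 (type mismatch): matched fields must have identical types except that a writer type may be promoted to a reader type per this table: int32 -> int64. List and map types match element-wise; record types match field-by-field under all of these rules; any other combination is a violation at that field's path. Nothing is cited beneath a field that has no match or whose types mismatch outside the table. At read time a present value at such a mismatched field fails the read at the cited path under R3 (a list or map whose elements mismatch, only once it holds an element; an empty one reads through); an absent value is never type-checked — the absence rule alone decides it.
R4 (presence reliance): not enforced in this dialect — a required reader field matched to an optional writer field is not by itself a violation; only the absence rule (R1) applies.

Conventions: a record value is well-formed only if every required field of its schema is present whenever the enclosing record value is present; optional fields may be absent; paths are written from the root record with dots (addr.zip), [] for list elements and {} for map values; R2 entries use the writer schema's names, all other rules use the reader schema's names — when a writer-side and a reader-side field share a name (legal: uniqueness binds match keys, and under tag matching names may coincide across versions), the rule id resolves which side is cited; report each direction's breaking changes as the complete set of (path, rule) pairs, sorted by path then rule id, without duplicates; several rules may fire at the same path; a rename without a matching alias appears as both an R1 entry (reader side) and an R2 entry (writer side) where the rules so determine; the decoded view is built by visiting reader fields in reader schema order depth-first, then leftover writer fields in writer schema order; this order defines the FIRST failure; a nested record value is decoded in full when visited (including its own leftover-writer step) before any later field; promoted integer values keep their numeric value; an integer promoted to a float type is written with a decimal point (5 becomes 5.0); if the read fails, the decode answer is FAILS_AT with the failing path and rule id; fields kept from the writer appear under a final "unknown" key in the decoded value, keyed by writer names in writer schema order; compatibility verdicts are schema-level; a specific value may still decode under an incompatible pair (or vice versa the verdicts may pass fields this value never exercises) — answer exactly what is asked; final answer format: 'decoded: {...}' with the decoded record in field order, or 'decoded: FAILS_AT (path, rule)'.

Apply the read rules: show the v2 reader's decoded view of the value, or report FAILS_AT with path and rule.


decoded: {"scores": {}, "height": 1.5, "balance": -0.5, "attempts": null, "retries": 100, "unknown": {"active": false, "duration": 12}}

in Event below, arrows point writer -> reader
migrating the Event value to v2:
  scores := {}
  height := 1.5
  balance := -0.5 (from writer latitude)
  attempts := null (absent, optional -> null)
  retries := 100
  writer active: kept under "unknown"
  writer duration: kept under "unknown"
  => decoded: {"scores": {}, "height": 1.5, "balance": -0.5, "attempts": null, "retries": 100, "unknown": {"active": false, "duration": 12}}


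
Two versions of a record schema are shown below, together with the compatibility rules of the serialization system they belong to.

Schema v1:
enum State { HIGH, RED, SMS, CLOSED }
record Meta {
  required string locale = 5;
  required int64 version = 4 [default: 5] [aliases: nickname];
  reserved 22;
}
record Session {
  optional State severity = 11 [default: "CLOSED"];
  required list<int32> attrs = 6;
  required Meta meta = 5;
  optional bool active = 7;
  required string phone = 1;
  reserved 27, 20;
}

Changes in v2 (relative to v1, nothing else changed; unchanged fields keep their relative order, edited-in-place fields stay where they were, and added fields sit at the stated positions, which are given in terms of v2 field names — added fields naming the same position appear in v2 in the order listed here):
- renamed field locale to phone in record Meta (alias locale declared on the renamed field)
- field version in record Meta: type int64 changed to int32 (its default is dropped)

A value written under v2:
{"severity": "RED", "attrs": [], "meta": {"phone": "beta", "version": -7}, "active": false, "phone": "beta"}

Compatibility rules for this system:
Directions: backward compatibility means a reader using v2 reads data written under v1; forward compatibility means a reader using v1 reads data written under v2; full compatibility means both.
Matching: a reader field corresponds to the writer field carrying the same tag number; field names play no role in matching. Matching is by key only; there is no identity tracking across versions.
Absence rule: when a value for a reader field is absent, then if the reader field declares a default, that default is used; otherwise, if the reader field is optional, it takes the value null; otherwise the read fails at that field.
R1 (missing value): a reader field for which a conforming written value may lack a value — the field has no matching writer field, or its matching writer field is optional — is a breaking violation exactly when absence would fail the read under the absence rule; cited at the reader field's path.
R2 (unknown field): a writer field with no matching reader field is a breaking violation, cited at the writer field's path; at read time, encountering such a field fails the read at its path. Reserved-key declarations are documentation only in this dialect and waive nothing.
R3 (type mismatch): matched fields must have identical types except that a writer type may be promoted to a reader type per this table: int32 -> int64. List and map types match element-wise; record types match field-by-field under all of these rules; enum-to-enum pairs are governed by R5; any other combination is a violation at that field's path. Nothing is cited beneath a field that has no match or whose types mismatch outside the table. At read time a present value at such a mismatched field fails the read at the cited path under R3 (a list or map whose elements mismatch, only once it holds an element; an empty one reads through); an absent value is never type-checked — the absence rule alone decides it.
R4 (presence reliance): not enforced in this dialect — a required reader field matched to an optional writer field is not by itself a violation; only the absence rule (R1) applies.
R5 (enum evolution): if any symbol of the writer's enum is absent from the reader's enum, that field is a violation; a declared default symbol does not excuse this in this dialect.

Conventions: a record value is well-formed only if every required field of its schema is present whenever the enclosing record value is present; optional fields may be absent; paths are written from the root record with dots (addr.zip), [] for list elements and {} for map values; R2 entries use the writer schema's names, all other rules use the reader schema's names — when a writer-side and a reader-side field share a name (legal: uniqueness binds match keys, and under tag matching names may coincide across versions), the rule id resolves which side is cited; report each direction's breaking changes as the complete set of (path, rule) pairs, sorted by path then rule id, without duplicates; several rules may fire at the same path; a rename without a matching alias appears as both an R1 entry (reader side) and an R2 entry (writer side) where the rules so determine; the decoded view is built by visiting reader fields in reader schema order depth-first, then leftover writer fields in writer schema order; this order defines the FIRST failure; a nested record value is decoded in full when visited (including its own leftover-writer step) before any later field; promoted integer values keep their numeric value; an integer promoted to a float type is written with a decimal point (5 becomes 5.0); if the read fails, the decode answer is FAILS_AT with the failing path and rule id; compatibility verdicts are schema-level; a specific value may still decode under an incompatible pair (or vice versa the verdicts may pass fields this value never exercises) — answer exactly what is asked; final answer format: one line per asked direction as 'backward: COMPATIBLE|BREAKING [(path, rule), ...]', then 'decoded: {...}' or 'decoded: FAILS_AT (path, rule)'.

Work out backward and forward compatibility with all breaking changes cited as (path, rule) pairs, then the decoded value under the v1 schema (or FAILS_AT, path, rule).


backward: BREAKING [(meta.version, R3)]; forward: COMPATIBLE []; decoded: {"severity": "RED", "attrs": [], "meta": {"locale": "beta", "version": -7}, "active": false, "phone": "beta"}

in Session below, arrows point writer -> reader
backward pass over Session, reader schema v2, writer schema v1:
  State -> State, writer optional: severity aligns to severity
  list<int32> -> list<int32>, writer required: attrs aligns to attrs
  Meta -> Meta, writer required: meta aligns to meta
  bool -> bool, writer optional: active aligns to active
  string -> string, writer required: phone aligns to phone
  string -> string, writer required: meta.phone aligns to meta.locale
  int64 -> int32, writer required: meta.version aligns to meta.version
  breaking: (meta.version, R3)
  backward on Session therefore BREAKING (1)
forward pass over Session, reader schema v1, writer schema v2:
  State -> State, writer optional: severity aligns to severity
  list<int32> -> list<int32>, writer required: attrs aligns to attrs
  Meta -> Meta, writer required: meta aligns to meta
  bool -> bool, writer optional: active aligns to active
  string -> string, writer required: phone aligns to phone
  string -> string, writer required: meta.locale aligns to meta.phone
  int32 -> int64, writer required: meta.version aligns to meta.version
  => forward verdict for Session: COMPATIBLE, no violations
decode (reader v1):
  severity := "RED"
  attrs := []
  meta.locale := "beta" (from writer phone)
  meta.version := -7 (int32 -> int64)
  active := false
  phone := "beta"
  => decoded: {"severity": "RED", "attrs": [], "meta": {"locale": "beta", "version": -7}, "active": false, "phone": "beta"}


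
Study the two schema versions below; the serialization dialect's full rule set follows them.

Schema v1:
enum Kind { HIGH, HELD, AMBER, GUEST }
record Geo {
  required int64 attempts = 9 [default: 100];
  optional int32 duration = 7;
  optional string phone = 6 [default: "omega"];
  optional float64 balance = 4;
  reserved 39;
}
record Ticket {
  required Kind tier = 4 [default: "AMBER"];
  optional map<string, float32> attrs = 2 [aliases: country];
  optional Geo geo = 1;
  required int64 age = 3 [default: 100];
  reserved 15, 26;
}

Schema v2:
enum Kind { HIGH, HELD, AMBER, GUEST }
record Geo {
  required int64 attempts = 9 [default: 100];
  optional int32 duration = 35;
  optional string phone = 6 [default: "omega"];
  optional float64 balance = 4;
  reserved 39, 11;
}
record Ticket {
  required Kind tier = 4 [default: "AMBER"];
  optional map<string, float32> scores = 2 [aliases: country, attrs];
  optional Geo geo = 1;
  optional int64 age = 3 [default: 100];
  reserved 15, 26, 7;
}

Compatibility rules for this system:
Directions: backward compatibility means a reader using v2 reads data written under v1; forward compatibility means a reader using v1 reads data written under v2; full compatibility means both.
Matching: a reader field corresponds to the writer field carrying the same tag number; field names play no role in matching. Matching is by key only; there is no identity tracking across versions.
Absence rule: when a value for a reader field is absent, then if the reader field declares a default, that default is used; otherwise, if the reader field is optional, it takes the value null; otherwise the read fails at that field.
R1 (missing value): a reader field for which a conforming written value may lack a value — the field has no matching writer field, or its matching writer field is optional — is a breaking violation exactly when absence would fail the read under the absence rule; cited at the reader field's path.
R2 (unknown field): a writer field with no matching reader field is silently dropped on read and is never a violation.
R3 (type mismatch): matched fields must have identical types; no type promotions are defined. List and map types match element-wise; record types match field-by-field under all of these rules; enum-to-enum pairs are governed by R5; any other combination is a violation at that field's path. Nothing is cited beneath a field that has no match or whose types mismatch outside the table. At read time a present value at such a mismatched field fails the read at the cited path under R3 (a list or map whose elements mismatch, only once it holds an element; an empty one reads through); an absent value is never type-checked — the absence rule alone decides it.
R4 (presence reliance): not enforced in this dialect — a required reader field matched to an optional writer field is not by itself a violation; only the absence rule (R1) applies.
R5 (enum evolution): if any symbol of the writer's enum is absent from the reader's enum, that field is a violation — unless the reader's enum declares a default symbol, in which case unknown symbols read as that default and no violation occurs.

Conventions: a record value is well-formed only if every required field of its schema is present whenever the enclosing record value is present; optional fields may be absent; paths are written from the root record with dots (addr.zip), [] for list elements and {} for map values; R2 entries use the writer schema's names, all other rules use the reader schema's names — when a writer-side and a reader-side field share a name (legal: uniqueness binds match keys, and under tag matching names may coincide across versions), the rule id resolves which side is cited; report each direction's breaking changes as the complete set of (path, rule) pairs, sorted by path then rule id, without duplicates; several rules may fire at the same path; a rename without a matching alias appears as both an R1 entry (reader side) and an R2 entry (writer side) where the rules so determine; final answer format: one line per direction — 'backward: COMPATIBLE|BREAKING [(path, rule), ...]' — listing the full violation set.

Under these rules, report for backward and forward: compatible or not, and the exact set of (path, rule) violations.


backward: COMPATIBLE []; forward: COMPATIBLE []

in Ticket below, arrows point writer -> reader
backward for Ticket (reader v2, writer v1):
  writer required, Kind -> Kind: reader tier maps from writer tier
  writer optional, map<string, float32> -> map<string, float32>: reader scores maps from writer attrs
  writer optional, Geo -> Geo: reader geo maps from writer geo
  writer required, int64 -> int64: reader age maps from writer age
  writer required, int64 -> int64: reader geo.attempts maps from writer geo.attempts
  geo.duration: no writer-side match
  writer optional, string -> string: reader geo.phone maps from writer geo.phone
  writer optional, float64 -> float64: reader geo.balance maps from writer geo.balance
  leftover writer field: geo.duration
  => no violations; backward on Ticket: COMPATIBLE
forward for Ticket (reader v1, writer v2):
  writer required, Kind -> Kind: reader tier maps from writer tier
  writer optional, map<string, float32> -> map<string, float32>: reader attrs maps from writer scores
  writer optional, Geo -> Geo: reader geo maps from writer geo
  writer optional, int64 -> int64: reader age maps from writer age
  writer required, int64 -> int64: reader geo.attempts maps from writer geo.attempts
  geo.duration: no writer-side match
  writer optional, string -> string: reader geo.phone maps from writer geo.phone
  writer optional, float64 -> float64: reader geo.balance maps from writer geo.balance
  leftover writer field: geo.duration
  => no violations; forward on Ticket: COMPATIBLE
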